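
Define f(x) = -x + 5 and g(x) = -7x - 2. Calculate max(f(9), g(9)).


f(9) = -4
g(9) = -65
max = -4

-4


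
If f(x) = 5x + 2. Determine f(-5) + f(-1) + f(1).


f(-5) = -23
f(-1) = -3
f(1) = 7
Sum = -19

-19


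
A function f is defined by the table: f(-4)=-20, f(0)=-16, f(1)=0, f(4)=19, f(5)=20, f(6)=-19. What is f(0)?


Reading from the table at x = 0

-16


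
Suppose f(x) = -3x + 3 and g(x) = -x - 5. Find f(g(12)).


g(12) = -17
f(-17) = 54

54


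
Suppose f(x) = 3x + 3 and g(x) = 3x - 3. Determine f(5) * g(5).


f(5) = 18
g(5) = 12
Product = 216

216


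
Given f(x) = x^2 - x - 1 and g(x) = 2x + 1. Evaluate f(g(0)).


g(0) = 1
f(1) = 1*(1)^2 - 1*(1) - 1 = -1

-1


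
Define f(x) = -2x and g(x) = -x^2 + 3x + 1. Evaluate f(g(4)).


g(4) = -3
f(-3) = 6

6


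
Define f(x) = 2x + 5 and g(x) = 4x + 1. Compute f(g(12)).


103


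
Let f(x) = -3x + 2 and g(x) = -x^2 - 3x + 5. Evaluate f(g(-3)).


g(-3) = 5
f(5) = -13

-13


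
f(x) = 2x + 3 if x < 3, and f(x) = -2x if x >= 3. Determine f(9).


9 satisfies x >= 3
f(9) = -18

-18


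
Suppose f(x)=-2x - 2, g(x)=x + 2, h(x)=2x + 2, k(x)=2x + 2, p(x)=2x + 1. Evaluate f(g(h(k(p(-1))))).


p(-1) = -1
k(-1) = 0
h(0) = 2
g(2) = 4
f(4) = -10

-10


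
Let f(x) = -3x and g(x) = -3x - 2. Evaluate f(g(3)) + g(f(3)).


f(g(3)) = 33
g(f(3)) = 25
Sum = 58

58


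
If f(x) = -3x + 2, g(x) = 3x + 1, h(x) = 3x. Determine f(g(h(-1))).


h(-1) = -3
g(-3) = -8
f(-8) = 26

26


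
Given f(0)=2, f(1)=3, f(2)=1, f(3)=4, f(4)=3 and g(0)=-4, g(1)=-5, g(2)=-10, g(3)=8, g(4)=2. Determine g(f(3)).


f(3) = 4
g(4) = 2

2


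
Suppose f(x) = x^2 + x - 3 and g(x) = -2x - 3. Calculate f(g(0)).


g(0) = -3
f(-3) = 1*(-3)^2 + 1*(-3) - 3 = 3

3


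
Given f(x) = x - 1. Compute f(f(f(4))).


f(4) = 3
f(3) = 2
f(2) = 1

1


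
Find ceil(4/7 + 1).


4/7 = 0.5714
0.5714 + 1 = 1.5714
ceil(1.5714) = 2

2


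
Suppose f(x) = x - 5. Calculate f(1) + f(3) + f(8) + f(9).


f(1) = -4
f(3) = -2
f(8) = 3
f(9) = 4
Sum = 1

1


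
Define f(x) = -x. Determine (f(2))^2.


f(2) = -2
(-2)^2 = 4

4


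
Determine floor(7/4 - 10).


7/4 = 1.75
1.75 - 10 = -8.25
floor(-8.25) = -9

-9


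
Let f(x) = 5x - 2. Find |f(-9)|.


f(-9) = -47
|-47| = 47

47


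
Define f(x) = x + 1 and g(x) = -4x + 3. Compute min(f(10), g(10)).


-37


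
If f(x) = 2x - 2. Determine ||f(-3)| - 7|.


f(-3) = -8
|-8| = 8
|8 - 7| = 1

1


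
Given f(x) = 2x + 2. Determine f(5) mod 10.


2


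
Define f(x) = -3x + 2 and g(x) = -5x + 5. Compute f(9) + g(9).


f(9) = -25
g(9) = -40
Sum = -65

-65


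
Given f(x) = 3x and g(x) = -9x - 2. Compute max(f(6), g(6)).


f(6) = 18
g(6) = -56
max = 18

18


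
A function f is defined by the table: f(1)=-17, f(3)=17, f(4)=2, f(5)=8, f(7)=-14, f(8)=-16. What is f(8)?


Reading from the table at x = 8

-16


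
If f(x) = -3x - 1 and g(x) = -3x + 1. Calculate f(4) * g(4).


143


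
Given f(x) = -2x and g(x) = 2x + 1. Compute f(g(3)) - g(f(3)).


-3


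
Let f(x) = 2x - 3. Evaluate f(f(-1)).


f(-1) = -5
f(-5) = -13

-13


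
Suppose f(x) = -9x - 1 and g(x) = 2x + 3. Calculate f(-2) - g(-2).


f(-2) = 17
g(-2) = -1
Difference = 18

18


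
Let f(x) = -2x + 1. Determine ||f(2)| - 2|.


f(2) = -3
|-3| = 3
|3 - 2| = 1

1


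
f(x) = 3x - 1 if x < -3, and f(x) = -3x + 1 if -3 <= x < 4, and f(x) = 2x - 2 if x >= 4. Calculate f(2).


2 satisfies -3 <= x < 4
f(2) = -5

-5


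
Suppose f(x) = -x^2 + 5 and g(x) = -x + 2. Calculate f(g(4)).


g(4) = -2
f(-2) = (-1)*(-2)^2 + 5 = 1

1


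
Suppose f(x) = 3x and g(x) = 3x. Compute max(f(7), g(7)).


21


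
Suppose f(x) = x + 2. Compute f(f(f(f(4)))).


f(4) = 6
f(6) = 8
f(8) = 10
f(10) = 12

12


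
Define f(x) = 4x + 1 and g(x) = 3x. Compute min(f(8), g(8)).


24


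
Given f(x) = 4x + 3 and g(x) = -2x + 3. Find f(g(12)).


g(12) = -21
f(-21) = -81

-81


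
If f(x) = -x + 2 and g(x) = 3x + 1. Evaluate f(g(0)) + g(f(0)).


f(g(0)) = 1
g(f(0)) = 7
Sum = 8

8


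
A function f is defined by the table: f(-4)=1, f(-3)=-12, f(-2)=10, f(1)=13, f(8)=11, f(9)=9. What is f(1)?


Reading from the table at x = 1

13


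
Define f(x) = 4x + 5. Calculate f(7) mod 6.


f(7) = 33
33 mod 6 = 3

3


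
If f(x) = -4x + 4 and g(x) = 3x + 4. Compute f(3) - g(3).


f(3) = -8
g(3) = 13
Difference = -21

-21


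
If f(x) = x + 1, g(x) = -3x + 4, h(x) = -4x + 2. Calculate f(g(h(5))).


h(5) = -18
g(-18) = 58
f(58) = 59

59


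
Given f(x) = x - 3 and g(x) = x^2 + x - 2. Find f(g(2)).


g(2) = 4
f(4) = 1

1


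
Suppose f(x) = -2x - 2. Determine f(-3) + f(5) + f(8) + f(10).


-48


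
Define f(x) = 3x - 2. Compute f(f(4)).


f(4) = 10
f(10) = 28

28


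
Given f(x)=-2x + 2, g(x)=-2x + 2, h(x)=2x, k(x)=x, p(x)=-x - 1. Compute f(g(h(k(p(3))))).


-34


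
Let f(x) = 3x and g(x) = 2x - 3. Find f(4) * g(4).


f(4) = 12
g(4) = 5
Product = 60

60


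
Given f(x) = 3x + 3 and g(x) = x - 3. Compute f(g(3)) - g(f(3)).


-6


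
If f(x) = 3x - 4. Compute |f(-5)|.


f(-5) = -19
|-19| = 19

19


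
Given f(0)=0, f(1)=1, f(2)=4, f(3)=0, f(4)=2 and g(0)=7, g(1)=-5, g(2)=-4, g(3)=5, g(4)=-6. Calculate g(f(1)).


f(1) = 1
g(1) = -5

-5


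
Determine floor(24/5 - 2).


24/5 = 4.8
4.8 - 2 = 2.8
floor(2.8) = 2

2


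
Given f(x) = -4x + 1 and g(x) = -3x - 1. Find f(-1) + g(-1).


f(-1) = 5
g(-1) = 2
Sum = 7

7


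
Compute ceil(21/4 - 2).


4


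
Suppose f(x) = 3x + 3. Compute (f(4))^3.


f(4) = 15
(15)^3 = 3375

3375


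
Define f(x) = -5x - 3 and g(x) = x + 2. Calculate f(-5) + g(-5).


19


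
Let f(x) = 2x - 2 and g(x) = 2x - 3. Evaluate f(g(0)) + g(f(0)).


f(g(0)) = -8
g(f(0)) = -7
Sum = -15

-15


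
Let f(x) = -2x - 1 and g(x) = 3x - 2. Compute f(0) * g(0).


f(0) = -1
g(0) = -2
Product = 2

2


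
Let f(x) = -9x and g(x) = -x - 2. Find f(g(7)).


g(7) = -9
f(-9) = 81

81


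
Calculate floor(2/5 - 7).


2/5 = 0.4
0.4 - 7 = -6.6
floor(-6.6) = -7

-7


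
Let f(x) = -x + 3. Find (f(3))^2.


f(3) = 0
(0)^2 = 0

0


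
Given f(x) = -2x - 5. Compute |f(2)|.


f(2) = -9
|-9| = 9

9


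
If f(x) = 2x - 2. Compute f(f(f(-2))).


f(-2) = -6
f(-6) = -14
f(-14) = -30

-30


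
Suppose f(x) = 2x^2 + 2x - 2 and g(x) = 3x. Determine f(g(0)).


g(0) = 0
f(0) = 2*(0)^2 + 2*(0) - 2 = -2

-2


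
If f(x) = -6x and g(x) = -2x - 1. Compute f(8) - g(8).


-31


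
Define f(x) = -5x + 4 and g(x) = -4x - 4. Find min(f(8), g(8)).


f(8) = -36
g(8) = -36
min = -36

-36


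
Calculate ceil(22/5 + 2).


22/5 = 4.4
4.4 + 2 = 6.4
ceil(6.4) = 7

7


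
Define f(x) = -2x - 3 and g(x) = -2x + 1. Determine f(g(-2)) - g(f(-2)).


-12


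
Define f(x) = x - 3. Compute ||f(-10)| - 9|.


f(-10) = -13
|-13| = 13
|13 - 9| = 4

4


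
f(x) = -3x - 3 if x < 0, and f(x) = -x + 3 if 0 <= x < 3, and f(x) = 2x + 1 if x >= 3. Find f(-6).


-6 satisfies x < 0
f(-6) = 15

15


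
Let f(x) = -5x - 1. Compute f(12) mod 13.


f(12) = -61
-61 mod 13 = 4

4


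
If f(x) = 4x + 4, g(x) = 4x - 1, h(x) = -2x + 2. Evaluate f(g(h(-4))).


160


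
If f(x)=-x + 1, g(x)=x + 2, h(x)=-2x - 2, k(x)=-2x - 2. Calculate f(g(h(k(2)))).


k(2) = -6
h(-6) = 10
g(10) = 12
f(12) = -11

-11


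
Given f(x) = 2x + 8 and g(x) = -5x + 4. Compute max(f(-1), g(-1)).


f(-1) = 6
g(-1) = 9
max = 9

9


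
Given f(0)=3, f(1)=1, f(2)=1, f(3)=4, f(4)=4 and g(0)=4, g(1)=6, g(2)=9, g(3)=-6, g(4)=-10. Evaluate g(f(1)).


f(1) = 1
g(1) = 6

6


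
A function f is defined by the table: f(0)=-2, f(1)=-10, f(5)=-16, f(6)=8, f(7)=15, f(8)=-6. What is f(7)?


Reading from the table at x = 7

15


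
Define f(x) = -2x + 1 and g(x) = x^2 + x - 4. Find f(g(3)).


g(3) = 8
f(8) = -15

-15


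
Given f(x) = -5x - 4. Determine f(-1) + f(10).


f(-1) = 1
f(10) = -54
Sum = -53

-53


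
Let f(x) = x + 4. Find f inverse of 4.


Solve x + 4 = 4
x = (4 - 4) / 1 = 0

0


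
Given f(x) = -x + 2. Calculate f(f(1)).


f(1) = 1
f(1) = 1

1


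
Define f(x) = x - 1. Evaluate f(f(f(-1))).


-4


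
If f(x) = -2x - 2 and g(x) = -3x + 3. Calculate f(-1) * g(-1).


0


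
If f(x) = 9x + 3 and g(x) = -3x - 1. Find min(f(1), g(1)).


f(1) = 12
g(1) = -4
min = -4

-4


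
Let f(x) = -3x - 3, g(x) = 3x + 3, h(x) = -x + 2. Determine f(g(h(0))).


-30


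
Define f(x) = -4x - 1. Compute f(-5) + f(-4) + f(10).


f(-5) = 19
f(-4) = 15
f(10) = -41
Sum = -7

-7


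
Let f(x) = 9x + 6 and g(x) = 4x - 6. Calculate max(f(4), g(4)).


f(4) = 42
g(4) = 10
max = 42

42


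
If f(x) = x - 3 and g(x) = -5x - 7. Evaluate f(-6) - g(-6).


f(-6) = -9
g(-6) = 23
Difference = -32

-32


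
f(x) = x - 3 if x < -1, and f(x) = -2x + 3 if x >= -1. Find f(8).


8 satisfies x >= -1
f(8) = -13

-13


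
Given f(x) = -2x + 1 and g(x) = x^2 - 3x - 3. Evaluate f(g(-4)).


g(-4) = 25
f(25) = -49

-49


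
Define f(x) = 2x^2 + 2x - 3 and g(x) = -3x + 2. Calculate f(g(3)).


g(3) = -7
f(-7) = 2*(-7)^2 + 2*(-7) - 3 = 81

81


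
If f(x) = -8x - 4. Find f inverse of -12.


1


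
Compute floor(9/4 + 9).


9/4 = 2.25
2.25 + 9 = 11.25
floor(11.25) = 11

11


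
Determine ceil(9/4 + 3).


9/4 = 2.25
2.25 + 3 = 5.25
ceil(5.25) = 6

6


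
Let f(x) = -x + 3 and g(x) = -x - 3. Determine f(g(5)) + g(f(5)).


f(g(5)) = 11
g(f(5)) = -1
Sum = 10

10


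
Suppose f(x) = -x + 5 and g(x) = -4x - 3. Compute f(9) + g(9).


f(9) = -4
g(9) = -39
Sum = -43

-43


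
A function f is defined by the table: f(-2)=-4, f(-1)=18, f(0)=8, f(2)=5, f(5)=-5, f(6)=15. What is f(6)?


Reading from the table at x = 6

15


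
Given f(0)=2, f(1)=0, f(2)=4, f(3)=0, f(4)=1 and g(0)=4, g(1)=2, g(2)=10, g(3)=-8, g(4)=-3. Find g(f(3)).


f(3) = 0
g(0) = 4

4


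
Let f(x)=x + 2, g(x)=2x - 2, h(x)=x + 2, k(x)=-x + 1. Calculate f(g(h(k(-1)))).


8


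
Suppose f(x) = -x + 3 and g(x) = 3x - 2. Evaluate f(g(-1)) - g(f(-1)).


f(g(-1)) = 8
g(f(-1)) = 10
Difference = -2

-2


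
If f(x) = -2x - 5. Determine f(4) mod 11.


f(4) = -13
-13 mod 11 = 9

9


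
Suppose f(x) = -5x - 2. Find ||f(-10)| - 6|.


f(-10) = 48
|48| = 48
|48 - 6| = 42

42


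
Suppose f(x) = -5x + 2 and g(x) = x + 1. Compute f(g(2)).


g(2) = 3
f(3) = -13

-13


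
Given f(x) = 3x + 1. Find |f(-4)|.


f(-4) = -11
|-11| = 11

11


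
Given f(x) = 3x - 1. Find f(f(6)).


f(6) = 17
f(17) = 50

50


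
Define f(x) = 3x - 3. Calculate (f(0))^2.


9


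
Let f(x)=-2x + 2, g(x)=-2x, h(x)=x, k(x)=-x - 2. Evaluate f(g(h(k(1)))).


-10


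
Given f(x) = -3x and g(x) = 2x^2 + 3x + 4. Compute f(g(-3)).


-39


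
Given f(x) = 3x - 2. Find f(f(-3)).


f(-3) = -11
f(-11) = -35

-35


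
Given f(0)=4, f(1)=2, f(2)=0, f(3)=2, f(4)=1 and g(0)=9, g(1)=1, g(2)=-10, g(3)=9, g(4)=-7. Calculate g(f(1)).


f(1) = 2
g(2) = -10

-10


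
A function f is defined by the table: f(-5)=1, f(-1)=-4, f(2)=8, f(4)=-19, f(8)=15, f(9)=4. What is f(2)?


8


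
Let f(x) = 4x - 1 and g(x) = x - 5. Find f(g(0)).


g(0) = -5
f(-5) = -21

-21


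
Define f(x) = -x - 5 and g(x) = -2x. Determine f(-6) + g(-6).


f(-6) = 1
g(-6) = 12
Sum = 13

13


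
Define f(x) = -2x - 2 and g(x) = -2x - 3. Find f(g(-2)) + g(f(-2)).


f(g(-2)) = -4
g(f(-2)) = -7
Sum = -11

-11


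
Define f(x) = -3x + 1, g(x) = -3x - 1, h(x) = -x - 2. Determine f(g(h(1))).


-23


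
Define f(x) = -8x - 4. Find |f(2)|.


f(2) = -20
|-20| = 20

20


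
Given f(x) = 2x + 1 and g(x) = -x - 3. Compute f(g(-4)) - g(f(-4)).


f(g(-4)) = 3
g(f(-4)) = 4
Difference = -1

-1


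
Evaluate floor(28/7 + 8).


28/7 = 4
4 + 8 = 12
floor(12) = 12

12


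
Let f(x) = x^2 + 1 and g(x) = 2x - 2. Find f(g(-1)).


g(-1) = -4
f(-4) = 1*(-4)^2 + 1 = 17

17


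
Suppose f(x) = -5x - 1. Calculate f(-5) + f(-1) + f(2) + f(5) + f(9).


-55


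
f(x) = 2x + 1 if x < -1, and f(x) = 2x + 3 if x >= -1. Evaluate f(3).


3 satisfies x >= -1
f(3) = 9

9


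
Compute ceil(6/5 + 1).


6/5 = 1.2
1.2 + 1 = 2.2
ceil(2.2) = 3

3


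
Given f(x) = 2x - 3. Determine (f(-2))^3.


f(-2) = -7
(-7)^3 = -343

-343


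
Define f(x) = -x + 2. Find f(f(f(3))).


f(3) = -1
f(-1) = 3
f(3) = -1

-1


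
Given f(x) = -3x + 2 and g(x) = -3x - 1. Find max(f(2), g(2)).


-4


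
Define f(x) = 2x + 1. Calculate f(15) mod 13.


f(15) = 31
31 mod 13 = 5

5


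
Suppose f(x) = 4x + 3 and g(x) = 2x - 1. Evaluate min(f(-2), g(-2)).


f(-2) = -5
g(-2) = -5
min = -5

-5


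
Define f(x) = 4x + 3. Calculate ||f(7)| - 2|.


f(7) = 31
|31| = 31
|31 - 2| = 29

29


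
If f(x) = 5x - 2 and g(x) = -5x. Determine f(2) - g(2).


f(2) = 8
g(2) = -10
Difference = 18

18


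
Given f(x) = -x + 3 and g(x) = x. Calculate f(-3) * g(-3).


-18


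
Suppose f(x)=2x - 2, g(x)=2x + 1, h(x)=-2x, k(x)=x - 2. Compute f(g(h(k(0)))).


k(0) = -2
h(-2) = 4
g(4) = 9
f(9) = 16

16


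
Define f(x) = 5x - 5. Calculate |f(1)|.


f(1) = 0
|0| = 0

0


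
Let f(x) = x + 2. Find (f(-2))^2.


f(-2) = 0
(0)^2 = 0

0


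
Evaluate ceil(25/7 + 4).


25/7 = 3.5714
3.5714 + 4 = 7.5714
ceil(7.5714) = 8

8


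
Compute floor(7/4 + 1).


2


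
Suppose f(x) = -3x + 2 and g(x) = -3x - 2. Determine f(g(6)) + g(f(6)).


f(g(6)) = 62
g(f(6)) = 46
Sum = 108

108


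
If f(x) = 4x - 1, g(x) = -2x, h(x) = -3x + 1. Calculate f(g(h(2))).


h(2) = -5
g(-5) = 10
f(10) = 39

39


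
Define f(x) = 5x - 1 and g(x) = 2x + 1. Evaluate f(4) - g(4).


f(4) = 19
g(4) = 9
Difference = 10

10


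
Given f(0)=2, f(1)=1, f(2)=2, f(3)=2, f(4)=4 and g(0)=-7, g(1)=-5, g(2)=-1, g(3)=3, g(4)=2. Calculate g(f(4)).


2


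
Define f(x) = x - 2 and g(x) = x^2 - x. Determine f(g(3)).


g(3) = 6
f(6) = 4

4


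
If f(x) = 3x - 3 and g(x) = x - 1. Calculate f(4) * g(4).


f(4) = 9
g(4) = 3
Product = 27

27


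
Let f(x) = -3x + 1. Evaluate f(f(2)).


f(2) = -5
f(-5) = 16

16


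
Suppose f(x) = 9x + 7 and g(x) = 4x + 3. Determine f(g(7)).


g(7) = 31
f(31) = 286

286


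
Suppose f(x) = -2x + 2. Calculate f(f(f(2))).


f(2) = -2
f(-2) = 6
f(6) = -10

-10


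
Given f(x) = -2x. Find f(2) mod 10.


f(2) = -4
-4 mod 10 = 6

6


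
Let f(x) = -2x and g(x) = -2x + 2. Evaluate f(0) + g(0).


f(0) = 0
g(0) = 2
Sum = 2

2


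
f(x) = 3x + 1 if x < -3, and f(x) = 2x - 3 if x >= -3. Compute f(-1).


-1 satisfies x >= -3
f(-1) = -5

-5


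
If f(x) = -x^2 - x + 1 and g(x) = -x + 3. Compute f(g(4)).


1


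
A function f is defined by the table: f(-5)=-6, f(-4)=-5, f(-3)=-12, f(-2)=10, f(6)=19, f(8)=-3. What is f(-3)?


-12


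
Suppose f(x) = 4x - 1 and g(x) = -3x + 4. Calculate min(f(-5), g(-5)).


f(-5) = -21
g(-5) = 19
min = -21

-21


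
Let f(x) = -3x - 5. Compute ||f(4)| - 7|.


f(4) = -17
|-17| = 17
|17 - 7| = 10

10


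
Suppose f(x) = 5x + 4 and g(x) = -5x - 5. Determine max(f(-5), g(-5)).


20


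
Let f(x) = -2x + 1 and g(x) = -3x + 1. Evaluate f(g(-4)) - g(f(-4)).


1


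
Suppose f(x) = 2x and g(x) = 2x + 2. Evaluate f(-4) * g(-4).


f(-4) = -8
g(-4) = -6
Product = 48

48


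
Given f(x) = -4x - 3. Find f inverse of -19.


Solve -4x - 3 = -19
x = (-19 + 3) / (-4) = 4

4


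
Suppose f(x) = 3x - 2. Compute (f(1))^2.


1


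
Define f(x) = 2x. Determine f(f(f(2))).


16


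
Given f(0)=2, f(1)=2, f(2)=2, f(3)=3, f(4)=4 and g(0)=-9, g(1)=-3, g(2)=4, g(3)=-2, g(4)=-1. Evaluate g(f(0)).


f(0) = 2
g(2) = 4

4


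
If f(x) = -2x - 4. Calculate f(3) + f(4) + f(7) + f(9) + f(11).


f(3) = -10
f(4) = -12
f(7) = -18
f(9) = -22
f(11) = -26
Sum = -88

-88


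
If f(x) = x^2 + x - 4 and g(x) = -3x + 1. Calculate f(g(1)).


-2


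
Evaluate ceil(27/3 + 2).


27/3 = 9
9 + 2 = 11
ceil(11) = 11

11


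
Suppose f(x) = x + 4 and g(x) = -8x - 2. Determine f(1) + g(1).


f(1) = 5
g(1) = -10
Sum = -5

-5


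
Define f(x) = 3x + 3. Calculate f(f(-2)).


f(-2) = -3
f(-3) = -6

-6


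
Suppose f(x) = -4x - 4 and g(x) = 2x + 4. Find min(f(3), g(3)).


-16


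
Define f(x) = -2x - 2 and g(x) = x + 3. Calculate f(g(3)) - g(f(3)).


f(g(3)) = -14
g(f(3)) = -5
Difference = -9

-9


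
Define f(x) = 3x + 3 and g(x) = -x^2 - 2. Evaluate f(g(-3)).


g(-3) = -11
f(-11) = -30

-30


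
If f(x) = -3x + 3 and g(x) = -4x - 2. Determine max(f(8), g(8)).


f(8) = -21
g(8) = -34
max = -21

-21


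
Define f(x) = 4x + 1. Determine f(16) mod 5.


f(16) = 65
65 mod 5 = 0

0


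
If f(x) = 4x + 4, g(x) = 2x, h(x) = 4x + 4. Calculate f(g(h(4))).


h(4) = 20
g(20) = 40
f(40) = 164

164


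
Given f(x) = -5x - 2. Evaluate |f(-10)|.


f(-10) = 48
|48| = 48

48


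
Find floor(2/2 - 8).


-7


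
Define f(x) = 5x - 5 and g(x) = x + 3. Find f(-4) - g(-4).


f(-4) = -25
g(-4) = -1
Difference = -24

-24


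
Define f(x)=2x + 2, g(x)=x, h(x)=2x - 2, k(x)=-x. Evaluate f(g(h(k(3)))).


k(3) = -3
h(-3) = -8
g(-8) = -8
f(-8) = -14

-14


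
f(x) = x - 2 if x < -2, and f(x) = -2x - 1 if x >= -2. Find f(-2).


-2 satisfies x >= -2
f(-2) = 3

3


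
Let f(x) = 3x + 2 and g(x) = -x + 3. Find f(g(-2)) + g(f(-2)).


f(g(-2)) = 17
g(f(-2)) = 7
Sum = 24

24


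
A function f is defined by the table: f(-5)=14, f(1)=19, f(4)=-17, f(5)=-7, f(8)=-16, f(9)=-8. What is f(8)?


Reading from the table at x = 8

-16


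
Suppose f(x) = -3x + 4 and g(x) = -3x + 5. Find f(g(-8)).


g(-8) = 29
f(29) = -83

-83


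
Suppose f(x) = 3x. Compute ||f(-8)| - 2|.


f(-8) = -24
|-24| = 24
|24 - 2| = 22

22


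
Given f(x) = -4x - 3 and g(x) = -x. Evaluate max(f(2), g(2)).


f(2) = -11
g(2) = -2
max = -2

-2


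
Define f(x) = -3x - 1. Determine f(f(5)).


f(5) = -16
f(-16) = 47

47


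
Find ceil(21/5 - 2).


21/5 = 4.2
4.2 - 2 = 2.2
ceil(2.2) = 3

3


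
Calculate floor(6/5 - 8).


6/5 = 1.2
1.2 - 8 = -6.8
floor(-6.8) = -7

-7


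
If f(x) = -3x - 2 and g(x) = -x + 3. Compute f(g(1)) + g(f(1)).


f(g(1)) = -8
g(f(1)) = 8
Sum = 0

0


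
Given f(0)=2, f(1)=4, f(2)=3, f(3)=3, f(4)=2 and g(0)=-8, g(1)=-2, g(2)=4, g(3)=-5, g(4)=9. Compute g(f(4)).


f(4) = 2
g(2) = 4

4


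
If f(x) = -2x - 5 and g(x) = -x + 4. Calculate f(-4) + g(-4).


f(-4) = 3
g(-4) = 8
Sum = 11

11


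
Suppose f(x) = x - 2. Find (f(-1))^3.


f(-1) = -3
(-3)^3 = -27

-27


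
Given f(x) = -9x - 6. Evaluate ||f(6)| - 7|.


53


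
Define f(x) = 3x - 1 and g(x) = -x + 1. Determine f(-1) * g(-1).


-8


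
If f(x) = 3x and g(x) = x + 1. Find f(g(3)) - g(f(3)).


f(g(3)) = 12
g(f(3)) = 10
Difference = 2

2


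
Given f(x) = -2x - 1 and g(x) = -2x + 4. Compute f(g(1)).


-5


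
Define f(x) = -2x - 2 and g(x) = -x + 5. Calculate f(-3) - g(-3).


f(-3) = 4
g(-3) = 8
Difference = -4

-4


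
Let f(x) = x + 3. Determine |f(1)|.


f(1) = 4
|4| = 4

4


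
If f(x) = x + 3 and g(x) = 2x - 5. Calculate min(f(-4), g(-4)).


f(-4) = -1
g(-4) = -13
min = -13

-13


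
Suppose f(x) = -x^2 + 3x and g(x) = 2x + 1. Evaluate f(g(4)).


g(4) = 9
f(9) = (-1)*(9)^2 + 3*(9) = -54

-54


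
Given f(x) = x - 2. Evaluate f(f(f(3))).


f(3) = 1
f(1) = -1
f(-1) = -3

-3


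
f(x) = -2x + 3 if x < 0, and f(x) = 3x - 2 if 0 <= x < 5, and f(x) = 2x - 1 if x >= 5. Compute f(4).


10


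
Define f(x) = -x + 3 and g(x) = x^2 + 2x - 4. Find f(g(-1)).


g(-1) = -5
f(-5) = 8

8


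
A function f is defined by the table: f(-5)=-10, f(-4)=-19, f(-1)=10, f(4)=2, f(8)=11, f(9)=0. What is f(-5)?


Reading from the table at x = -5

-10


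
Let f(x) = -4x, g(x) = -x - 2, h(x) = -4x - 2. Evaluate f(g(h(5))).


h(5) = -22
g(-22) = 20
f(20) = -80

-80


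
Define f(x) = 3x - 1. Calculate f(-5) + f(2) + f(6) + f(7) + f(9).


52


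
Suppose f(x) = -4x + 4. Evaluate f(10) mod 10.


f(10) = -36
-36 mod 10 = 4

4


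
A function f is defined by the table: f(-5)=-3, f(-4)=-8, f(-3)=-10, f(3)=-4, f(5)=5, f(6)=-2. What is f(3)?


Reading from the table at x = 3

-4


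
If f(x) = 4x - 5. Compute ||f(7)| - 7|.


f(7) = 23
|23| = 23
|23 - 7| = 16

16


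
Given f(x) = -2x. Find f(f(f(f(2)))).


32


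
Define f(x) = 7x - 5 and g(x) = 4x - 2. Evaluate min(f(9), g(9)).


f(9) = 58
g(9) = 34
min = 34

34


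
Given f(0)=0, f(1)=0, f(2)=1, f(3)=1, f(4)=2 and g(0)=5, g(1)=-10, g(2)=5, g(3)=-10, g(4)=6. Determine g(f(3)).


f(3) = 1
g(1) = -10

-10


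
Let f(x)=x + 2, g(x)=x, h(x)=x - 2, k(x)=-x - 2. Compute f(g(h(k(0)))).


k(0) = -2
h(-2) = -4
g(-4) = -4
f(-4) = -2

-2


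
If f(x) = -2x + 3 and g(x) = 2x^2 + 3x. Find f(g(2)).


-25


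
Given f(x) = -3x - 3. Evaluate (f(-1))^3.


0


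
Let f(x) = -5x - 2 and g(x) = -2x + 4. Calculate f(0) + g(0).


f(0) = -2
g(0) = 4
Sum = 2

2


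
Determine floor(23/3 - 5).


23/3 = 7.6667
7.6667 - 5 = 2.6667
floor(2.6667) = 2

2


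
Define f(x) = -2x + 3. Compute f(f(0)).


f(0) = 3
f(3) = -3

-3


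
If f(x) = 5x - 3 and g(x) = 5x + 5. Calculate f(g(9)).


g(9) = 50
f(50) = 247

247


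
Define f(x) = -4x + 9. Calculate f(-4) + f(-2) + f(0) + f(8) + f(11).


-7


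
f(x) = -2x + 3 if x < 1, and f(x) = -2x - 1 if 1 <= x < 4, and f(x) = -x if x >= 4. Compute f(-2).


7


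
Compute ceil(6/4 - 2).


6/4 = 1.5
1.5 - 2 = -0.5
ceil(-0.5) = 0

0


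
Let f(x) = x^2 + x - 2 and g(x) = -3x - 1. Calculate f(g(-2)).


g(-2) = 5
f(5) = 1*(5)^2 + 1*(5) - 2 = 28

28


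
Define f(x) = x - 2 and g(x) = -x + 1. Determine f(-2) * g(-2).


-12


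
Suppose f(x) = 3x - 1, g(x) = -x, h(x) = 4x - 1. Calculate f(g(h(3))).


-34


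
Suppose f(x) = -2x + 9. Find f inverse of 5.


Solve -2x + 9 = 5
x = (5 - 9) / (-2) = 2

2


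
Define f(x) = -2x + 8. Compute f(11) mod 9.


4


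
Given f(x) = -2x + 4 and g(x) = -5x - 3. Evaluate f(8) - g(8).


31


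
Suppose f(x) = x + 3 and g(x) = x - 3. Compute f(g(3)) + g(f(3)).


f(g(3)) = 3
g(f(3)) = 3
Sum = 6

6


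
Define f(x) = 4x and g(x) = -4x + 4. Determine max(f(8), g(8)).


f(8) = 32
g(8) = -28
max = 32

32


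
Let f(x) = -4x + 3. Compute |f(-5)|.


23


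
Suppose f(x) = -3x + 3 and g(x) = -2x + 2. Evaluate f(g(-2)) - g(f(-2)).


1


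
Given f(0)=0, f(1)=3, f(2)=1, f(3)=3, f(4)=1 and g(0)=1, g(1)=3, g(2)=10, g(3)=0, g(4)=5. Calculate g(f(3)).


f(3) = 3
g(3) = 0

0


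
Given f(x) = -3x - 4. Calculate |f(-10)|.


26


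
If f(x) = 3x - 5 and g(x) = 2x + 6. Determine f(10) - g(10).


f(10) = 25
g(10) = 26
Difference = -1

-1


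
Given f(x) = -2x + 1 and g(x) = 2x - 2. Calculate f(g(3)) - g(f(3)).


f(g(3)) = -7
g(f(3)) = -12
Difference = 5

5


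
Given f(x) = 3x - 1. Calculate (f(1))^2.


f(1) = 2
(2)^2 = 4

4


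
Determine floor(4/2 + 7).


9


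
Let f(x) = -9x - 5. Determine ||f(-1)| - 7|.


3


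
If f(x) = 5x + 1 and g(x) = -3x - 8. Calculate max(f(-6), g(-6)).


f(-6) = -29
g(-6) = 10
max = 10

10


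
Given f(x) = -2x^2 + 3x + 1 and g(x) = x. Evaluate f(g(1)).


2


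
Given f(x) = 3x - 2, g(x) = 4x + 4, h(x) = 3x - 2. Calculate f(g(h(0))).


h(0) = -2
g(-2) = -4
f(-4) = -14

-14


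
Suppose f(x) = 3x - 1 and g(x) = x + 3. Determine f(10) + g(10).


f(10) = 29
g(10) = 13
Sum = 42

42


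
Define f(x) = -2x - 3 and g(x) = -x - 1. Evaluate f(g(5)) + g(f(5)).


21


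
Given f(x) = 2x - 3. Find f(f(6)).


f(6) = 9
f(9) = 15

15


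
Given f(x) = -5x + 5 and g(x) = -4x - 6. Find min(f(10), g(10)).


-46


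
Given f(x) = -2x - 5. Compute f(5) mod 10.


f(5) = -15
-15 mod 10 = 5

5


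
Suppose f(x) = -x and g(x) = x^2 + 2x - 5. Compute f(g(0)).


g(0) = -5
f(-5) = 5

5


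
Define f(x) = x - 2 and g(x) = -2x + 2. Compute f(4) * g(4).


f(4) = 2
g(4) = -6
Product = -12

-12


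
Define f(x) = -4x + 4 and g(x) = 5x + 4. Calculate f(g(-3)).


g(-3) = -11
f(-11) = 48

48


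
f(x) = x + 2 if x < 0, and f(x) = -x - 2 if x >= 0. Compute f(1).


1 satisfies x >= 0
f(1) = -3

-3


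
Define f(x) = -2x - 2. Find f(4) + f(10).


f(4) = -10
f(10) = -22
Sum = -32

-32


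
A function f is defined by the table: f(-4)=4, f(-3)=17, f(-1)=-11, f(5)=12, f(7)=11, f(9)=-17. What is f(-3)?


17


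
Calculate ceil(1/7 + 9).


10


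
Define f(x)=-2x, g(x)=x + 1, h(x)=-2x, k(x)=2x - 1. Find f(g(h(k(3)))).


18


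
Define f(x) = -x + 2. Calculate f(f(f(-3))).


f(-3) = 5
f(5) = -3
f(-3) = 5

5


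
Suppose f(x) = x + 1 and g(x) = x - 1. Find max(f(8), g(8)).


f(8) = 9
g(8) = 7
max = 9

9


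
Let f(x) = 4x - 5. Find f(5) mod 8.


7


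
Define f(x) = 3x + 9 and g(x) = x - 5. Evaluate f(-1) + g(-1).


f(-1) = 6
g(-1) = -6
Sum = 0

0


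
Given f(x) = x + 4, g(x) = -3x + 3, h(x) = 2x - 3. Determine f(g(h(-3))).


h(-3) = -9
g(-9) = 30
f(30) = 34

34


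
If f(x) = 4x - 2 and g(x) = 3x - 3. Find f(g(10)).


g(10) = 27
f(27) = 106

106


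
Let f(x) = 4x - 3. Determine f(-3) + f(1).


f(-3) = -15
f(1) = 1
Sum = -14

-14


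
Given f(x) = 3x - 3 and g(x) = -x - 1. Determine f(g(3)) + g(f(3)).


f(g(3)) = -15
g(f(3)) = -7
Sum = -22

-22


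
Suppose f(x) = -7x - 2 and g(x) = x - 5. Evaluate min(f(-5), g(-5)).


f(-5) = 33
g(-5) = -10
min = -10

-10


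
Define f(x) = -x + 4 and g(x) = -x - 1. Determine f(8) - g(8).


f(8) = -4
g(8) = -9
Difference = 5

5


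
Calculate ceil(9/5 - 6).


9/5 = 1.8
1.8 - 6 = -4.2
ceil(-4.2) = -4

-4


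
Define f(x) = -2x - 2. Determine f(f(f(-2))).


f(-2) = 2
f(2) = -6
f(-6) = 10

10


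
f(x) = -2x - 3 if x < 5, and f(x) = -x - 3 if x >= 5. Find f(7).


-10


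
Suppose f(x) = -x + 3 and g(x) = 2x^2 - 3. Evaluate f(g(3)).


-12


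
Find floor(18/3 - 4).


18/3 = 6
6 - 4 = 2
floor(2) = 2

2


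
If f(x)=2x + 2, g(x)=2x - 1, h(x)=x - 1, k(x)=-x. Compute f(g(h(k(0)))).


-4


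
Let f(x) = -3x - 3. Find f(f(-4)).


f(-4) = 9
f(9) = -30

-30


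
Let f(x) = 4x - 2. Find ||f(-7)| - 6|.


24


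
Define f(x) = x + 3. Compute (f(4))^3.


f(4) = 7
(7)^3 = 343

343


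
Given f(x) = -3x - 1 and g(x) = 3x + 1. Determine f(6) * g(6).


f(6) = -19
g(6) = 19
Product = -361

-361


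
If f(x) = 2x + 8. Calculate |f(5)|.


f(5) = 18
|18| = 18

18


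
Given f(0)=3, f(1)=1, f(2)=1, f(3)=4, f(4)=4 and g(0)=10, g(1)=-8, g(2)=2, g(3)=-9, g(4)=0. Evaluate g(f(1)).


f(1) = 1
g(1) = -8

-8


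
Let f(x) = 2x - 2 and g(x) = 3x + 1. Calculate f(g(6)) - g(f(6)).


f(g(6)) = 36
g(f(6)) = 31
Difference = 5

5


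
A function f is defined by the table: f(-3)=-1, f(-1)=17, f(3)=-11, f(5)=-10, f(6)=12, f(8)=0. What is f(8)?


Reading from the table at x = 8

0


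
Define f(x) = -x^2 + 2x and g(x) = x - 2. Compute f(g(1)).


g(1) = -1
f(-1) = (-1)*(-1)^2 + 2*(-1) = -3

-3


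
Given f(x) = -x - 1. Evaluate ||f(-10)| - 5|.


4


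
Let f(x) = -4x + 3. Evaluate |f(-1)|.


f(-1) = 7
|7| = 7

7


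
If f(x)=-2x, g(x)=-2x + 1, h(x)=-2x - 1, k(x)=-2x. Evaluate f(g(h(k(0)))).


k(0) = 0
h(0) = -1
g(-1) = 3
f(3) = -6

-6


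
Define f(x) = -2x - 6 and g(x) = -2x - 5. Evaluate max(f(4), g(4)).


-13


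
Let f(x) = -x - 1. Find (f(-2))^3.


f(-2) = 1
(1)^3 = 1

1


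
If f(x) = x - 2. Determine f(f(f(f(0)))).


f(0) = -2
f(-2) = -4
f(-4) = -6
f(-6) = -8

-8


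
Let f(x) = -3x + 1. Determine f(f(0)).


f(0) = 1
f(1) = -2

-2


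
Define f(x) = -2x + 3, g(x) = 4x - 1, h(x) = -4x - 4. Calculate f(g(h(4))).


h(4) = -20
g(-20) = -81
f(-81) = 165

165


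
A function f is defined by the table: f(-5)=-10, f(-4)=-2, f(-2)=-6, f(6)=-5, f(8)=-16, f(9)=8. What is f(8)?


-16


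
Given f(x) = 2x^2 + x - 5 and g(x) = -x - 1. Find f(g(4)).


g(4) = -5
f(-5) = 2*(-5)^2 + 1*(-5) - 5 = 40

40


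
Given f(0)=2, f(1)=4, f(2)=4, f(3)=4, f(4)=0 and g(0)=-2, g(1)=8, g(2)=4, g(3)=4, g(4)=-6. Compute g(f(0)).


f(0) = 2
g(2) = 4

4


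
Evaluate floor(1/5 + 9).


9


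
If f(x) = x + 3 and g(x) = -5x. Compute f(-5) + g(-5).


f(-5) = -2
g(-5) = 25
Sum = 23

23


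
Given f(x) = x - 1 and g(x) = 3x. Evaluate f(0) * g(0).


f(0) = -1
g(0) = 0
Product = 0

0


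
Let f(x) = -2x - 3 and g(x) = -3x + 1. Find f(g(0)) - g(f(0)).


f(g(0)) = -5
g(f(0)) = 10
Difference = -15

-15


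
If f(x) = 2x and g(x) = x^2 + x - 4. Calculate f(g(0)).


g(0) = -4
f(-4) = -8

-8


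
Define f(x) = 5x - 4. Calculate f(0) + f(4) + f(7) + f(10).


f(0) = -4
f(4) = 16
f(7) = 31
f(10) = 46
Sum = 89

89


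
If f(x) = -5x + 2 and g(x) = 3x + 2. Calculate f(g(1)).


-23


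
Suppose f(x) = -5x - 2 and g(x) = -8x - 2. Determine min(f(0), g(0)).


-2


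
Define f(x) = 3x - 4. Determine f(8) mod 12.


8


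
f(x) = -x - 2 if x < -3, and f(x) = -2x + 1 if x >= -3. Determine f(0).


0 satisfies x >= -3
f(0) = 1

1


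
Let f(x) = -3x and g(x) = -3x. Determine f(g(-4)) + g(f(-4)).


f(g(-4)) = -36
g(f(-4)) = -36
Sum = -72

-72


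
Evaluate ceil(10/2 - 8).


10/2 = 5
5 - 8 = -3
ceil(-3) = -3

-3


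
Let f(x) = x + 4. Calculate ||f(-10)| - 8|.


f(-10) = -6
|-6| = 6
|6 - 8| = 2

2


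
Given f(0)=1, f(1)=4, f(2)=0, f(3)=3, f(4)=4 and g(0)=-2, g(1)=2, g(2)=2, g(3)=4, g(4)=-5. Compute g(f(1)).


f(1) = 4
g(4) = -5

-5


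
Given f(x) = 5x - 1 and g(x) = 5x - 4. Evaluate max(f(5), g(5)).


24


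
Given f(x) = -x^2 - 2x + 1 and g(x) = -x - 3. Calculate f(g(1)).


g(1) = -4
f(-4) = (-1)*(-4)^2 - 2*(-4) + 1 = -7

-7


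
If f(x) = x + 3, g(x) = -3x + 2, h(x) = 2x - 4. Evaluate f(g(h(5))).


h(5) = 6
g(6) = -16
f(-16) = -13

-13


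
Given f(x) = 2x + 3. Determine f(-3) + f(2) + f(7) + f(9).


f(-3) = -3
f(2) = 7
f(7) = 17
f(9) = 21
Sum = 42

42


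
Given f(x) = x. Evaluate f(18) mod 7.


f(18) = 18
18 mod 7 = 4

4


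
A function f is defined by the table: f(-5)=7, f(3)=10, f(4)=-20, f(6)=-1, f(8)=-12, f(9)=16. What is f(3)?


10


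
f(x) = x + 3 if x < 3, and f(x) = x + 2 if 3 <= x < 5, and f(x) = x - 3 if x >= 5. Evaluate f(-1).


-1 satisfies x < 3
f(-1) = 2

2


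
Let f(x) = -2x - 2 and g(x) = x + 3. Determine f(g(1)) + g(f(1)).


-11


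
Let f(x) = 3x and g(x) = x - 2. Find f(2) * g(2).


f(2) = 6
g(2) = 0
Product = 0

0


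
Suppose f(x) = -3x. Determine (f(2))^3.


f(2) = -6
(-6)^3 = -216

-216


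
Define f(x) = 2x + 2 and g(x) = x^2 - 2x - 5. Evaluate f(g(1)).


-10


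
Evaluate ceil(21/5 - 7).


21/5 = 4.2
4.2 - 7 = -2.8
ceil(-2.8) = -2

-2


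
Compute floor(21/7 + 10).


21/7 = 3
3 + 10 = 13
floor(13) = 13

13


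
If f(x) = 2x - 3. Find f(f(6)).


f(6) = 9
f(9) = 15

15


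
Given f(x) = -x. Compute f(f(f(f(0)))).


f(0) = 0
f(0) = 0
f(0) = 0
f(0) = 0

0


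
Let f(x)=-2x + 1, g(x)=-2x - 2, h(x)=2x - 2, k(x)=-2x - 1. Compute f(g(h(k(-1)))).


5


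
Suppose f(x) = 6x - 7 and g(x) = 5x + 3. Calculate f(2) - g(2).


f(2) = 5
g(2) = 13
Difference = -8

-8


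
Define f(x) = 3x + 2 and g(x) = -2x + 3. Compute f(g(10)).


g(10) = -17
f(-17) = -49

-49


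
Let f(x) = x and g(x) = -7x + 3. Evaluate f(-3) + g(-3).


f(-3) = -3
g(-3) = 24
Sum = 21

21


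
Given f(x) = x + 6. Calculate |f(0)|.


f(0) = 6
|6| = 6

6


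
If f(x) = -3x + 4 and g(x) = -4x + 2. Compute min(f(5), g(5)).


-18


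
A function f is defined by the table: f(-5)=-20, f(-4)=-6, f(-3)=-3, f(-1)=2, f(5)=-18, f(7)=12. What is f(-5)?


Reading from the table at x = -5

-20


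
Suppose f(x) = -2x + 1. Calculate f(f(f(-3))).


f(-3) = 7
f(7) = -13
f(-13) = 27

27


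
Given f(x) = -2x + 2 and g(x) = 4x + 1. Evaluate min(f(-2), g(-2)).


f(-2) = 6
g(-2) = -7
min = -7

-7


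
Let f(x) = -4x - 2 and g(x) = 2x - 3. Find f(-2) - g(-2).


f(-2) = 6
g(-2) = -7
Difference = 13

13


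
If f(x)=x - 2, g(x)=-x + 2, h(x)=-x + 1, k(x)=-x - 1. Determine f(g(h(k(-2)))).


k(-2) = 1
h(1) = 0
g(0) = 2
f(2) = 0

0


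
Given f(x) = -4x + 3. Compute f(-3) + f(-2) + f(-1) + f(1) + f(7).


f(-3) = 15
f(-2) = 11
f(-1) = 7
f(1) = -1
f(7) = -25
Sum = 7

7


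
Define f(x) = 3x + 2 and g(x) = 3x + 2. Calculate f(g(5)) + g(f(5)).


f(g(5)) = 53
g(f(5)) = 53
Sum = 106

106


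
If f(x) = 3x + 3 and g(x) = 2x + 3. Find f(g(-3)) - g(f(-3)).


3


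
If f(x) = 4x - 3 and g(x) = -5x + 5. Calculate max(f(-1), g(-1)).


10


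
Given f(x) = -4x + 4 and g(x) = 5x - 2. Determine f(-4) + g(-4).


f(-4) = 20
g(-4) = -22
Sum = -2

-2


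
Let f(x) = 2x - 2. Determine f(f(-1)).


-10


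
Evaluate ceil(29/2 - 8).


29/2 = 14.5
14.5 - 8 = 6.5
ceil(6.5) = 7

7


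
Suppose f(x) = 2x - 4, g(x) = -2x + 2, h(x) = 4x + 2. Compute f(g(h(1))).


h(1) = 6
g(6) = -10
f(-10) = -24

-24


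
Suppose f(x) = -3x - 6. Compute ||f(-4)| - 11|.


f(-4) = 6
|6| = 6
|6 - 11| = 5

5


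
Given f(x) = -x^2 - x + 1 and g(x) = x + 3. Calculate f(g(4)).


g(4) = 7
f(7) = (-1)*(7)^2 - 1*(7) + 1 = -55

-55


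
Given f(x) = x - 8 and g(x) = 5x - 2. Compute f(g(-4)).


g(-4) = -22
f(-22) = -30

-30


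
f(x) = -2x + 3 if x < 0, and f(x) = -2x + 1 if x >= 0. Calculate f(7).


7 satisfies x >= 0
f(7) = -13

-13


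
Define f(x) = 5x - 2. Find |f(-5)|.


f(-5) = -27
|-27| = 27

27


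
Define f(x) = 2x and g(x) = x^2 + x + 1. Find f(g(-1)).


g(-1) = 1
f(1) = 2

2


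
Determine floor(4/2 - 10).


4/2 = 2
2 - 10 = -8
floor(-8) = -8

-8


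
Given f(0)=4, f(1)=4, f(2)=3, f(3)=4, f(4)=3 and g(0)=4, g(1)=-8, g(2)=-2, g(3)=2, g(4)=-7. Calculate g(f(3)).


f(3) = 4
g(4) = -7

-7


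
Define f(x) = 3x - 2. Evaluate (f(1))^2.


f(1) = 1
(1)^2 = 1

1


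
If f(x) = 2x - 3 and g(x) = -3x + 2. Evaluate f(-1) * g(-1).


f(-1) = -5
g(-1) = 5
Product = -25

-25


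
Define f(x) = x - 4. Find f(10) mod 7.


f(10) = 6
6 mod 7 = 6

6


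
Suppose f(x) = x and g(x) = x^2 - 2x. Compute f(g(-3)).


g(-3) = 15
f(15) = 15

15


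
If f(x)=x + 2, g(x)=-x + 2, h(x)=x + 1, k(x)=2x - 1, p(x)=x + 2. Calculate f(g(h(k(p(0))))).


p(0) = 2
k(2) = 3
h(3) = 4
g(4) = -2
f(-2) = 0

0


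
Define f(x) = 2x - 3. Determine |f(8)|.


f(8) = 13
|13| = 13

13


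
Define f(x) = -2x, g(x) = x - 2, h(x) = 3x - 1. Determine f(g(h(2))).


h(2) = 5
g(5) = 3
f(3) = -6

-6


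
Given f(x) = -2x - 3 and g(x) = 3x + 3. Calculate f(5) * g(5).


-234


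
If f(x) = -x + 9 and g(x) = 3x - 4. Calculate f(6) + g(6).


f(6) = 3
g(6) = 14
Sum = 17

17


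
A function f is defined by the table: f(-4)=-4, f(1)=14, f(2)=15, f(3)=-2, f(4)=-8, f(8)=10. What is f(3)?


Reading from the table at x = 3

-2


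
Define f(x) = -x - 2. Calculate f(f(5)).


f(5) = -7
f(-7) = 5

5


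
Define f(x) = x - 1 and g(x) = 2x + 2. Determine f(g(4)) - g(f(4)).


f(g(4)) = 9
g(f(4)) = 8
Difference = 1

1


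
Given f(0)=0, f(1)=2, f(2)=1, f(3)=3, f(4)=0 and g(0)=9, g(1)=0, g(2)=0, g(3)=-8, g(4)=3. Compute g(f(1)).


0


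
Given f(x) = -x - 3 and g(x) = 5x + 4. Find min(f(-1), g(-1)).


-2


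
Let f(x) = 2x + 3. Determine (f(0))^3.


27


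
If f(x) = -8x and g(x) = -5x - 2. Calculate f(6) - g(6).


f(6) = -48
g(6) = -32
Difference = -16

-16


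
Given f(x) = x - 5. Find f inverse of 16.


Solve x - 5 = 16
x = (16 + 5) / 1 = 21

21


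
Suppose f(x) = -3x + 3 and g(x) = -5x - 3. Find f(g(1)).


g(1) = -8
f(-8) = 27

27


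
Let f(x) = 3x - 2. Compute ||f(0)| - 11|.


f(0) = -2
|-2| = 2
|2 - 11| = 9

9


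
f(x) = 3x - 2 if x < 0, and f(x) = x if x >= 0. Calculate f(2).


2 satisfies x >= 0
f(2) = 2

2


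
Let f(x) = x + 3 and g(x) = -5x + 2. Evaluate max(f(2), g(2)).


5


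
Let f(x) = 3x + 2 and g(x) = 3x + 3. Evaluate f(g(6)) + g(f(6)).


f(g(6)) = 65
g(f(6)) = 63
Sum = 128

128


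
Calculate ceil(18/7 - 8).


-5


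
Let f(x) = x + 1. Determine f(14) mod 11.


f(14) = 15
15 mod 11 = 4

4


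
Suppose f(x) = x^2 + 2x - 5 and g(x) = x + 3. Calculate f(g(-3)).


g(-3) = 0
f(0) = 1*(0)^2 + 2*(0) - 5 = -5

-5


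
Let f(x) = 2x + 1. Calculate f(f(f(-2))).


-9


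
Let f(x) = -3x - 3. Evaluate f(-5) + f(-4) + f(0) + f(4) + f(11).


-33


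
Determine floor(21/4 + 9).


21/4 = 5.25
5.25 + 9 = 14.25
floor(14.25) = 14

14


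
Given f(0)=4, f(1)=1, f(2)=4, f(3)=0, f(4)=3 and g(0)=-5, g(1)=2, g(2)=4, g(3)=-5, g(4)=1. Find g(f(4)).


f(4) = 3
g(3) = -5

-5


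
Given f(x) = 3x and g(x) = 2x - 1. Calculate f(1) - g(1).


f(1) = 3
g(1) = 1
Difference = 2

2


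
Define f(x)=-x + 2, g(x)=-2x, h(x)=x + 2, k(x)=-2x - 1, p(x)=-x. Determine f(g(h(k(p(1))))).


p(1) = -1
k(-1) = 1
h(1) = 3
g(3) = -6
f(-6) = 8

8


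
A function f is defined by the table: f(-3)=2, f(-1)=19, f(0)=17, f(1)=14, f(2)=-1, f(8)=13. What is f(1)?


Reading from the table at x = 1

14


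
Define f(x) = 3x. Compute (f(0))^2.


f(0) = 0
(0)^2 = 0

0


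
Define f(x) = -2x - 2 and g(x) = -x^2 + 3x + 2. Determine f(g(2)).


g(2) = 4
f(4) = -10

-10


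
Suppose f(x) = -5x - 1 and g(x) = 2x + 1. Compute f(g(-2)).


g(-2) = -3
f(-3) = 14

14


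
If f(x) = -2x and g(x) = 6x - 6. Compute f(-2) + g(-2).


f(-2) = 4
g(-2) = -18
Sum = -14

-14


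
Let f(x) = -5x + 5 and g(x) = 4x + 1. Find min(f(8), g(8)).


-35


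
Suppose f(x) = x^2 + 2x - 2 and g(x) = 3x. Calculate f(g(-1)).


g(-1) = -3
f(-3) = 1*(-3)^2 + 2*(-3) - 2 = 1

1


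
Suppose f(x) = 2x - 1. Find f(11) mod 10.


f(11) = 21
21 mod 10 = 1

1


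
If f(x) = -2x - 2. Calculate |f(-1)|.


f(-1) = 0
|0| = 0

0


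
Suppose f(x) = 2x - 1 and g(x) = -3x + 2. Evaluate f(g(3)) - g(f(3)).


-2


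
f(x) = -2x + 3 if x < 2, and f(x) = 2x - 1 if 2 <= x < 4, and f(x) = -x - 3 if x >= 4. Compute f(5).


-8


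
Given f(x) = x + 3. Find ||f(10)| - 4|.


9


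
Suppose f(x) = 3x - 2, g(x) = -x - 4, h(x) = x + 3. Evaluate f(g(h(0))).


h(0) = 3
g(3) = -7
f(-7) = -23

-23


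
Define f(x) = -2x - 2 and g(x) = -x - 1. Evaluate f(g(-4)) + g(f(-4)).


-15
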